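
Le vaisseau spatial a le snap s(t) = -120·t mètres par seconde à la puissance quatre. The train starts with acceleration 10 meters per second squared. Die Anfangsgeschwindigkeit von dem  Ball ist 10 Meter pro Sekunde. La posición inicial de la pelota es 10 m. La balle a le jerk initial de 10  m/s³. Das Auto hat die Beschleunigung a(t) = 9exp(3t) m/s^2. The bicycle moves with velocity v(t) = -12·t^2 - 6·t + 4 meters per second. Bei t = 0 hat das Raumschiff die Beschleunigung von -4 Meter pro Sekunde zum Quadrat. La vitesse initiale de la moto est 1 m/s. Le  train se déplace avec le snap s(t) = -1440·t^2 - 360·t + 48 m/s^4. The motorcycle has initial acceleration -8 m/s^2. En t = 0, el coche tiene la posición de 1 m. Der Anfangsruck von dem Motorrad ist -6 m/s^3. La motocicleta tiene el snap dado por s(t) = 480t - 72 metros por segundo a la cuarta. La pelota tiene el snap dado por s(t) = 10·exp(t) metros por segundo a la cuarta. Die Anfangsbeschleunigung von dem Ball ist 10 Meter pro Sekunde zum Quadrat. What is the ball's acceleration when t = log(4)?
We need to integrate our snap equation s(t) = 10·exp(t) 2 times. The integral of snap is jerk. Using j(0) = 10, we get j(t) = 10·exp(t). The antiderivative of jerk is acceleration. Using a(0) = 10, we get a(t) = 10·exp(t). From the given acceleration equation a(t) = 10·exp(t), we substitute t = log(4) to get a = 40.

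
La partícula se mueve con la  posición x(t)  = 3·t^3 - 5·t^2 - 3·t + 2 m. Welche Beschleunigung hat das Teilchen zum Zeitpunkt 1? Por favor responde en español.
Para resolver esto, necesitamos tomar 2 derivadas de nuestra ecuación de la posición x(t) = 3·t^3 - 5·t^2 - 3·t + 2. Derivando la posición, obtenemos la velocidad: v(t) = 9·t^2 - 10·t - 3. La derivada de la velocidad da la aceleración: a(t) = 18·t - 10. Tenemos la aceleración a(t) = 18·t - 10. Sustituyendo t = 1: a(1) = 8.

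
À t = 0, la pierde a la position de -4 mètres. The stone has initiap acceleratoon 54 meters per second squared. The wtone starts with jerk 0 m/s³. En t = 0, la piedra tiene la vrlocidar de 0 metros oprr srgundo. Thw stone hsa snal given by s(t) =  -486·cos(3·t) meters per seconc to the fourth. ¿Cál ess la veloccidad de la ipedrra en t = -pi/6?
Partiendo del snap s(t) = -486·cos(3·t), tomamos 3 integrales. Integrando el snap y usando la condición inicial j(0) = 0, obtenemos j(t) = -162·sin(3·t). La integral de la sacudida, con a(0) = 54, da la aceleración: a(t) = 54·cos(3·t). La antiderivada de la aceleración es la velocidad. Usando v(0) = 0, obtenemos v(t) = 18·sin(3·t). Usando v(t) = 18·sin(3·t) y sustituyendo t = -pi/6, encontramos v = -18.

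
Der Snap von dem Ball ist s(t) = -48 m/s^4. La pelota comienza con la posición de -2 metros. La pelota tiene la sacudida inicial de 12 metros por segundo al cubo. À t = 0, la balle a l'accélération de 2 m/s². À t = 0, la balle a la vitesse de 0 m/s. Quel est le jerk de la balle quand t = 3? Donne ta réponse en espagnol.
Para resolver esto, necesitamos tomar 1 antiderivada de nuestra ecuación del snap s(t) = -48. La antiderivada del snap, con j(0) = 12, da la sacudida: j(t) = 12 - 48·t. Tenemos la sacudida j(t) = 12 - 48·t. Sustituyendo t = 3: j(3) = -132.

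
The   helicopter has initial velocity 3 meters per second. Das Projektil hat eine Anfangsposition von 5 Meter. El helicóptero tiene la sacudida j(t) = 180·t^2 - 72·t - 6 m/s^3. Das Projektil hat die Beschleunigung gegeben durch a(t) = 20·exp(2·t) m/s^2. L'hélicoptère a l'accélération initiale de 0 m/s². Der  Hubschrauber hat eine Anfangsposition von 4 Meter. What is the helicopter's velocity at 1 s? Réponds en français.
Nous devons trouver la primitive de notre équation du jerk j(t) = 180·t^2 - 72·t - 6 2 fois. En prenant ∫j(t)dt et en appliquant a(0) = 0, nous trouvons a(t) = 6·t·(10·t^2 - 6·t - 1). La primitive de l'accélération, avec v(0) = 3, donne la vitesse: v(t) = 15·t^4 - 12·t^3 - 3·t^2 + 3. De l'équation de la vitesse v(t) = 15·t^4 - 12·t^3 - 3·t^2 + 3, nous substituons t = 1 pour obtenir v = 3.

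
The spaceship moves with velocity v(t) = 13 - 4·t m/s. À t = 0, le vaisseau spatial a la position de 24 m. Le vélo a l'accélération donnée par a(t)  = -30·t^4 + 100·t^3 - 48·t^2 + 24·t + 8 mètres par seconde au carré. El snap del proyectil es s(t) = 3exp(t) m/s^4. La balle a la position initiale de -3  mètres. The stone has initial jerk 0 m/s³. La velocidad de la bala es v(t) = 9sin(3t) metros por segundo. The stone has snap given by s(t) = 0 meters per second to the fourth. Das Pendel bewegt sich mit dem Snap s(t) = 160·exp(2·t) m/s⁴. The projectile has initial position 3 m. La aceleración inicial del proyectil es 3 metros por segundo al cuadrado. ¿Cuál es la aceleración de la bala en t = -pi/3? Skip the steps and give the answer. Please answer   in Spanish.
La respuesta es -27.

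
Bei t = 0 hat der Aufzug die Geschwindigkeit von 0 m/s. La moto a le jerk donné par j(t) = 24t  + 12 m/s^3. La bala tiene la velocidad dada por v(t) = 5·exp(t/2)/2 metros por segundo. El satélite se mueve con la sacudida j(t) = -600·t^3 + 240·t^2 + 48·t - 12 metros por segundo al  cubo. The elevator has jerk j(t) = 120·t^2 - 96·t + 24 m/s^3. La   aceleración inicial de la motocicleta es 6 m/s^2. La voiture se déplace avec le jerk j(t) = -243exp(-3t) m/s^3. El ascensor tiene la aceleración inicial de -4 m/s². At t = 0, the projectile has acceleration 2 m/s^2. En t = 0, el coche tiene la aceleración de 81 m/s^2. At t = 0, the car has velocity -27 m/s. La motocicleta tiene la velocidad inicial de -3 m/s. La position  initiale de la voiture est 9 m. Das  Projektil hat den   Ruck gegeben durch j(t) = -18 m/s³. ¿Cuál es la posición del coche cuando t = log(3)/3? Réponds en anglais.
We need to integrate our jerk equation j(t) = -243·exp(-3·t) 3 times. Finding the antiderivative of j(t) and using a(0) = 81: a(t) = 81·exp(-3·t). Taking ∫a(t)dt and applying v(0) = -27, we find v(t) = -27·exp(-3·t). Finding the integral of v(t) and using x(0) = 9: x(t) = 9·exp(-3·t). Using x(t) = 9·exp(-3·t) and substituting t = log(3)/3, we find x = 3.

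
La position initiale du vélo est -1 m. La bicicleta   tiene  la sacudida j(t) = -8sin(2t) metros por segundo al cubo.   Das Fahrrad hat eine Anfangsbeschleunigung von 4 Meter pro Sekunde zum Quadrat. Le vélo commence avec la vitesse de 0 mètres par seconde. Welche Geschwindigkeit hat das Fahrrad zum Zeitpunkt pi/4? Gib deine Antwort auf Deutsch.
Ausgehend von dem Ruck j(t) = -8·sin(2·t), nehmen wir 2 Integrale. Das Integral von dem Ruck ist die Beschleunigung. Mit a(0) = 4 erhalten wir a(t) = 4·cos(2·t). Die Stammfunktion von der Beschleunigung ist die Geschwindigkeit. Mit v(0) = 0 erhalten wir v(t) = 2·sin(2·t). Mit v(t) = 2·sin(2·t) und Einsetzen von t = pi/4, finden wir v = 2.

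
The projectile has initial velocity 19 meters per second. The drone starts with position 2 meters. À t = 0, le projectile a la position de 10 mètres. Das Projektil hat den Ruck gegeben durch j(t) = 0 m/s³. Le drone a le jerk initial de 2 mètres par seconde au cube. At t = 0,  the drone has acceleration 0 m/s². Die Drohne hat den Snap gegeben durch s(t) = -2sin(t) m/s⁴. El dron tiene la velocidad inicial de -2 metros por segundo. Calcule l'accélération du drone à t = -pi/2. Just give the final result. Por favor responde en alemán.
a(-pi/2) = -2.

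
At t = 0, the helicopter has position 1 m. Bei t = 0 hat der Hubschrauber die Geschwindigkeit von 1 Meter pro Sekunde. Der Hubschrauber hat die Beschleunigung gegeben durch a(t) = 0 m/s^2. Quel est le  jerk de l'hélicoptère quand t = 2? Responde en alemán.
Wir müssen unsere Gleichung für die Beschleunigung a(t) = 0 1-mal ableiten. Mit d/dt von a(t) finden wir j(t) = 0. Aus der Gleichung für den Ruck j(t) = 0, setzen wir t = 2 ein und erhalten j = 0.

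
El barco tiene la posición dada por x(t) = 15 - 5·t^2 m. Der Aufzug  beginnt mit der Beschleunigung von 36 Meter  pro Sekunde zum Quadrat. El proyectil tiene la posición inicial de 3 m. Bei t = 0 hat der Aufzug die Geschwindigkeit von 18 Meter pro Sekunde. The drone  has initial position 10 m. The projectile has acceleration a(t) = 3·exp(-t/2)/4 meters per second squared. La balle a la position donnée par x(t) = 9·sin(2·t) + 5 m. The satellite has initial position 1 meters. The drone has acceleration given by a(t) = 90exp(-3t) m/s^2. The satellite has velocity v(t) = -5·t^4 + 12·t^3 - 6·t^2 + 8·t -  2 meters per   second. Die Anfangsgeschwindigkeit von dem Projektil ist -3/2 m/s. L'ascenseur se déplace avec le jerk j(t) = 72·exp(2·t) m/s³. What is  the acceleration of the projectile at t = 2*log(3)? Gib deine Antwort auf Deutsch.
Wir haben die Beschleunigung a(t) = 3·exp(-t/2)/4. Durch Einsetzen von t = 2*log(3): a(2*log(3)) = 1/4.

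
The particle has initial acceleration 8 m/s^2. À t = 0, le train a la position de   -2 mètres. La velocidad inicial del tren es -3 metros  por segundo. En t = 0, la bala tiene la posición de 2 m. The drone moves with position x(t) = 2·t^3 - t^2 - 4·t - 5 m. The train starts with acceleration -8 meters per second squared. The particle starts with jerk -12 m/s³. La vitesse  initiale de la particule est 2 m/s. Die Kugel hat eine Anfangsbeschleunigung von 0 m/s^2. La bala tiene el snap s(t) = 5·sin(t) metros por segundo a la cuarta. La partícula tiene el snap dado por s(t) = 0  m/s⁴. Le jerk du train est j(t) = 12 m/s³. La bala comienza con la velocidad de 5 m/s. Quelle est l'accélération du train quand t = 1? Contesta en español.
Para resolver esto, necesitamos tomar 1 integral de nuestra ecuación de la sacudida j(t) = 12. La integral de la sacudida es la aceleración. Usando a(0) = -8, obtenemos a(t) = 12·t - 8. Usando a(t) = 12·t - 8 y sustituyendo t = 1, encontramos a = 4.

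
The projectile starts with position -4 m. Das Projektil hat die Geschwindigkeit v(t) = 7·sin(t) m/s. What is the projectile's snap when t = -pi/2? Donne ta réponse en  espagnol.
Para resolver esto, necesitamos tomar 3 derivadas de nuestra ecuación de la velocidad v(t) = 7·sin(t). La derivada de la velocidad da la aceleración: a(t) = 7·cos(t). La derivada de la aceleración da la sacudida: j(t) = -7·sin(t). Derivando la sacudida, obtenemos el snap: s(t) = -7·cos(t). Usando s(t) = -7·cos(t) y sustituyendo t = -pi/2, encontramos s = 0.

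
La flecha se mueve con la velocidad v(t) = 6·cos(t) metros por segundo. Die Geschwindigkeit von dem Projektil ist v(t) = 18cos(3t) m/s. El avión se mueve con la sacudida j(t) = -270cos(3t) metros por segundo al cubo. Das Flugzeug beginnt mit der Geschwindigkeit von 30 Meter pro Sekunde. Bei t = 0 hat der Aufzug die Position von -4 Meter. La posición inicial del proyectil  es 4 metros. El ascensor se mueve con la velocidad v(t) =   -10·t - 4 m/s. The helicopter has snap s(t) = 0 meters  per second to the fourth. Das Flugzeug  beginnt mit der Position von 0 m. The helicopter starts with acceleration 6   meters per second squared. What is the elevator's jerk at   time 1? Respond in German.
Ausgehend von der Geschwindigkeit v(t) = -10·t - 4, nehmen wir 2 Ableitungen. Die Ableitung von der Geschwindigkeit ergibt die Beschleunigung: a(t) = -10. Die Ableitung von der Beschleunigung ergibt den Ruck: j(t) = 0. Wir haben den Ruck j(t) = 0. Durch Einsetzen von t = 1: j(1) = 0.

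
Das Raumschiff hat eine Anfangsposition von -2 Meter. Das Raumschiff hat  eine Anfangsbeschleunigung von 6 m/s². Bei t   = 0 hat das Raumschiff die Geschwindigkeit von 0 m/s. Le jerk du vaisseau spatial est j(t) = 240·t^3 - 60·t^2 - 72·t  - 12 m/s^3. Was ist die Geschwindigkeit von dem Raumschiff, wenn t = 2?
Wir müssen das Integral unserer Gleichung für den Ruck j(t) = 240·t^3 - 60·t^2 - 72·t - 12 2-mal finden. Die Stammfunktion von dem Ruck ist die Beschleunigung. Mit a(0) = 6 erhalten wir a(t) = 60·t^4 - 20·t^3 - 36·t^2 - 12·t + 6. Mit ∫a(t)dt und Anwendung von v(0) = 0, finden wir v(t) = t·(12·t^4 - 5·t^3 - 12·t^2 - 6·t + 6). Mit v(t) = t·(12·t^4 - 5·t^3 - 12·t^2 - 6·t + 6) und Einsetzen von t = 2, finden wir v = 196.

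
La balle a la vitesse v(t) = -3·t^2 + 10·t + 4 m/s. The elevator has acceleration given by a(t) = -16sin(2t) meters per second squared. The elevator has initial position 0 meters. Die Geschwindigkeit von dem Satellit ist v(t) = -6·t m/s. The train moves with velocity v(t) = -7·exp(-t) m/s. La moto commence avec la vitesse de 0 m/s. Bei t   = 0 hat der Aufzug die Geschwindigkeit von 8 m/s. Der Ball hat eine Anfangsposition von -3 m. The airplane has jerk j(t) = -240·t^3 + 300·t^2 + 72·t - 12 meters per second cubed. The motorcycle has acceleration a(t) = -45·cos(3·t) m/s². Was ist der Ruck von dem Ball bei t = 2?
Um dies zu lösen, müssen wir 2 Ableitungen unserer Gleichung für die Geschwindigkeit v(t) = -3·t^2 + 10·t + 4 nehmen. Durch Ableiten von der Geschwindigkeit erhalten wir die Beschleunigung: a(t) = 10 - 6·t. Durch Ableiten von der Beschleunigung erhalten wir den Ruck: j(t) = -6. Aus der Gleichung für den Ruck j(t) = -6, setzen wir t = 2 ein und erhalten j = -6.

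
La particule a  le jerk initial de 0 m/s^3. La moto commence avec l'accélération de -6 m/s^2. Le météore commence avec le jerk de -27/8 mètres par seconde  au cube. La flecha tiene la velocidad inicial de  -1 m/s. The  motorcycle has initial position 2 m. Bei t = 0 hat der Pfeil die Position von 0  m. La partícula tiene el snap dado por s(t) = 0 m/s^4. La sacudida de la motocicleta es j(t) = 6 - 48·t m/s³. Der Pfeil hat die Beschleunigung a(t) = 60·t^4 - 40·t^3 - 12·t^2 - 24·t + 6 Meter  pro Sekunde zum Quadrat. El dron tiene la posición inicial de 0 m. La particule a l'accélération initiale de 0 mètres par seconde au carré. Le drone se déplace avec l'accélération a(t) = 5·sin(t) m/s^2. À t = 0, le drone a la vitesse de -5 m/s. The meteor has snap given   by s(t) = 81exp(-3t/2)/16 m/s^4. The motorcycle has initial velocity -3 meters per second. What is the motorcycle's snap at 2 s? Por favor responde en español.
Debemos derivar nuestra ecuación de la sacudida j(t) = 6 - 48·t 1 vez. Derivando la sacudida, obtenemos el snap: s(t) = -48. Usando s(t) = -48 y sustituyendo t = 2, encontramos s = -48.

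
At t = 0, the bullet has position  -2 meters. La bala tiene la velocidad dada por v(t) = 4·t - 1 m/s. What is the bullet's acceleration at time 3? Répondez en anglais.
We must differentiate our velocity equation v(t) = 4·t - 1 1 time. Differentiating velocity, we get acceleration: a(t) = 4. We have acceleration a(t) = 4. Substituting t = 3: a(3) = 4.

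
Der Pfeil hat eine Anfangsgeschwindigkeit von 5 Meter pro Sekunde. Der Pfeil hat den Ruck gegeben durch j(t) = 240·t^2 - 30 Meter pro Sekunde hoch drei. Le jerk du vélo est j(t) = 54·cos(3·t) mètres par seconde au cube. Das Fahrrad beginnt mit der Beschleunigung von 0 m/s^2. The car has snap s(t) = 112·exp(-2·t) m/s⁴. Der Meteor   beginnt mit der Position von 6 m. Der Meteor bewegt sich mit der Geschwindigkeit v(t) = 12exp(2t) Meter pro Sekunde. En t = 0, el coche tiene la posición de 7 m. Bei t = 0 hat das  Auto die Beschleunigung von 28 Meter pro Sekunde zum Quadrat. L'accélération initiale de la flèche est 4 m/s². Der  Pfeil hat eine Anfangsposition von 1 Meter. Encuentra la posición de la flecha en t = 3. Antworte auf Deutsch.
Wir müssen das Integral unserer Gleichung für den Ruck j(t) = 240·t^2 - 30 3-mal finden. Die Stammfunktion von dem Ruck, mit a(0) = 4, ergibt die Beschleunigung: a(t) = 80·t^3 - 30·t + 4. Durch Integration von der Beschleunigung und Verwendung der Anfangsbedingung v(0) = 5, erhalten wir v(t) = 20·t^4 - 15·t^2 + 4·t + 5. Mit ∫v(t)dt und Anwendung von x(0) = 1, finden wir x(t) = 4·t^5 - 5·t^3 + 2·t^2 + 5·t + 1. Mit x(t) = 4·t^5 - 5·t^3 + 2·t^2 + 5·t + 1 und Einsetzen von t = 3, finden wir x = 871.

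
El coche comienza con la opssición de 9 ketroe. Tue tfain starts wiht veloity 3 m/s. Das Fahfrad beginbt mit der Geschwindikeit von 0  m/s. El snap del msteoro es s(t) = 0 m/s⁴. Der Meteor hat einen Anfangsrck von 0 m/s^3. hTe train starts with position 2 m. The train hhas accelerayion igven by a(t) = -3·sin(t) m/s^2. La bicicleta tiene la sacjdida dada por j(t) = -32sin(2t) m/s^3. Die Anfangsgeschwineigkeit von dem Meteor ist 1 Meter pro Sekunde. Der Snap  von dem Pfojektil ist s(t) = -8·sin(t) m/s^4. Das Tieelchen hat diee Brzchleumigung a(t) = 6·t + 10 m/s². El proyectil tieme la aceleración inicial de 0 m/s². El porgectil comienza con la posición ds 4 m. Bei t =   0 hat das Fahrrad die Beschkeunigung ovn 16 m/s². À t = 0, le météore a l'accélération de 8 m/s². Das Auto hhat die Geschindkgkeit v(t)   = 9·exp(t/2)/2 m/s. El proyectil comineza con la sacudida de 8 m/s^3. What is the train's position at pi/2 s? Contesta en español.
Debemos encontrar la integral de nuestra ecuación de la aceleración a(t) = -3·sin(t) 2 veces. Integrando la aceleración y usando la condición inicial v(0) = 3, obtenemos v(t) = 3·cos(t). Integrando la velocidad y usando la condición inicial x(0) = 2, obtenemos x(t) = 3·sin(t) + 2. Tenemos la posición x(t) = 3·sin(t) + 2. Sustituyendo t = pi/2: x(pi/2) = 5.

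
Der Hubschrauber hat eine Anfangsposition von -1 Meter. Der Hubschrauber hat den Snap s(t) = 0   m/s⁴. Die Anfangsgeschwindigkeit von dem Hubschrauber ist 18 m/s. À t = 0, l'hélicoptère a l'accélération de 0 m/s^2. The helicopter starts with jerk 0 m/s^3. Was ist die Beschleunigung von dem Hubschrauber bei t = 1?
Um dies zu lösen, müssen wir 2 Stammfunktionen unserer Gleichung für den Snap s(t) = 0 finden. Das Integral von dem Snap, mit j(0) = 0, ergibt den Ruck: j(t) = 0. Durch Integration von dem Ruck und Verwendung der Anfangsbedingung a(0) = 0, erhalten wir a(t) = 0. Aus der Gleichung für die Beschleunigung a(t) = 0, setzen wir t = 1 ein und erhalten a = 0.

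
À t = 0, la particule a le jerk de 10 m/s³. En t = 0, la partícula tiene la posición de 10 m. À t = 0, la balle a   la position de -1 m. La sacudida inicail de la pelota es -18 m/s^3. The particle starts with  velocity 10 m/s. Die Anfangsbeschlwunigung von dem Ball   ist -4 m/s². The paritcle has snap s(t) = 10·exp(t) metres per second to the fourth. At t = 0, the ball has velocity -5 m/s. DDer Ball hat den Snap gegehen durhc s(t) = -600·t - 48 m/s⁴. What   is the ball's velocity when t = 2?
Starting from snap s(t) = -600·t - 48, we take 3 antiderivatives. The antiderivative of snap is jerk. Using j(0) = -18, we get j(t) = -300·t^2 - 48·t - 18. The integral of jerk, with a(0) = -4, gives acceleration: a(t) = -100·t^3 - 24·t^2 - 18·t - 4. The antiderivative of acceleration, with v(0) = -5, gives velocity: v(t) = -25·t^4 - 8·t^3 - 9·t^2 - 4·t - 5. We have velocity v(t) = -25·t^4 - 8·t^3 - 9·t^2 - 4·t - 5. Substituting t = 2: v(2) = -513.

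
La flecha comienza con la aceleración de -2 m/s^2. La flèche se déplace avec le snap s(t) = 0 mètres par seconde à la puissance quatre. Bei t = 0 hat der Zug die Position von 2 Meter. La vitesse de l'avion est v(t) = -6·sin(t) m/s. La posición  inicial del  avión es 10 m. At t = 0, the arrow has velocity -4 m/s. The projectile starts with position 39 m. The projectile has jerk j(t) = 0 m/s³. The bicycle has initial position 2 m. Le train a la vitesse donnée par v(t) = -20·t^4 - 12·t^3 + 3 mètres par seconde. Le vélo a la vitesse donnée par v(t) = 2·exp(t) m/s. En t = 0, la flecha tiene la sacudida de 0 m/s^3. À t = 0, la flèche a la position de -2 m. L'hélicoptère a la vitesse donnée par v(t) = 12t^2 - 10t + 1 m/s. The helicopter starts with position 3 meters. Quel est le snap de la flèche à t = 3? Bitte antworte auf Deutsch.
Wir haben den Snap s(t) = 0. Durch Einsetzen von t = 3: s(3) = 0.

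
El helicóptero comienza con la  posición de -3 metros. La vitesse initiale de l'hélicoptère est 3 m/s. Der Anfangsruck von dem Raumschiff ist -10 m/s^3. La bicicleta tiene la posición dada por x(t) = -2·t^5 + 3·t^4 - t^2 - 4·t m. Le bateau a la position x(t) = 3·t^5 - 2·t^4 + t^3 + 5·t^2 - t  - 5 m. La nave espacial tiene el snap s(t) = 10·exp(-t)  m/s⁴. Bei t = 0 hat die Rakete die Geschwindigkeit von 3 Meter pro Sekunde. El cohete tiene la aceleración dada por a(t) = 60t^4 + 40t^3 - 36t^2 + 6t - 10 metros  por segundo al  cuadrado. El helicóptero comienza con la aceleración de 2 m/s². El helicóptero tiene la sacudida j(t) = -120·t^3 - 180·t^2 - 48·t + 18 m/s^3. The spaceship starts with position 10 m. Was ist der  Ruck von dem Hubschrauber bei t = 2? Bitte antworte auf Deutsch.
Mit j(t) = -120·t^3 - 180·t^2 - 48·t + 18 und Einsetzen von t = 2, finden wir j = -1758.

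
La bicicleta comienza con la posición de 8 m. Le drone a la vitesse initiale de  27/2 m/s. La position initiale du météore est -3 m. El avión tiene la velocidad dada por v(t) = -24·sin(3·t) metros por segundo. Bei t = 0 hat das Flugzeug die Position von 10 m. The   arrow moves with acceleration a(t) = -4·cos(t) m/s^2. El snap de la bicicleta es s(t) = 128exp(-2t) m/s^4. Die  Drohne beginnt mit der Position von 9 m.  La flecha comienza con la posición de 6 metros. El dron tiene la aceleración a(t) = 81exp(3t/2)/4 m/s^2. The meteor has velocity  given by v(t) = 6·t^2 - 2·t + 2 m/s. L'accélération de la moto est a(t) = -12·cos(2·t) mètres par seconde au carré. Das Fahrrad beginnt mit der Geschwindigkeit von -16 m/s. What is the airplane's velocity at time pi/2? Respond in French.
Nous avons la vitesse v(t) = -24·sin(3·t). En substituant t = pi/2: v(pi/2) = 24.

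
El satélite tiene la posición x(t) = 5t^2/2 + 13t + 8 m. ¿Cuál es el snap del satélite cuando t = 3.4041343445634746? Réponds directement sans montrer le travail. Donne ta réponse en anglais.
The answer is 0.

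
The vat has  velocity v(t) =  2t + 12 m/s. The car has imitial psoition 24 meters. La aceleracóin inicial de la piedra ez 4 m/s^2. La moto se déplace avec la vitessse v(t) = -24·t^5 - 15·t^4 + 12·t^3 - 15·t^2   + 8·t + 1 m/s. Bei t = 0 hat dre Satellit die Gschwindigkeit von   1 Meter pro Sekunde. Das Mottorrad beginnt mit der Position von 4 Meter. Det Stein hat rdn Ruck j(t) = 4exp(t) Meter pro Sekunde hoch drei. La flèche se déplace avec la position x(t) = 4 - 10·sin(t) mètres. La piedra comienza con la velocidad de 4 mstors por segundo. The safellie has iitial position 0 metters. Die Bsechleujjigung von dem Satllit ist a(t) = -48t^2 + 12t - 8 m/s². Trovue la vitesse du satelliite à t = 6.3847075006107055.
Nous devons intégrer notre équation de l'accélération a(t) = -48·t^2 + 12·t - 8 1 fois. L'intégrale de l'accélération est la vitesse. En utilisant v(0) = 1, nous obtenons v(t) = -16·t^3 + 6·t^2 - 8·t + 1. Nous avons la vitesse v(t) = -16·t^3 + 6·t^2 - 8·t + 1. En substituant t = 6.3847075006107055: v(6.3847075006107055) = -3969.80022833160.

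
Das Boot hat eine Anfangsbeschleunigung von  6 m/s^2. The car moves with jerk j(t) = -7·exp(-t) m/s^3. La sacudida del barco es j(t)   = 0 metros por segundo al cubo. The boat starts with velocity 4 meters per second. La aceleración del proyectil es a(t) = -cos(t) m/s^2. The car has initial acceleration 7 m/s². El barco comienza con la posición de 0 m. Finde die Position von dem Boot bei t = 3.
Um dies zu lösen, müssen wir 3 Stammfunktionen unserer Gleichung für den Ruck j(t) = 0 finden. Mit ∫j(t)dt und Anwendung von a(0) = 6, finden wir a(t) = 6. Das Integral von der Beschleunigung, mit v(0) = 4, ergibt die Geschwindigkeit: v(t) = 6·t + 4. Die Stammfunktion von der Geschwindigkeit, mit x(0) = 0, ergibt die Position: x(t) = 3·t^2 + 4·t. Mit x(t) = 3·t^2 + 4·t und Einsetzen von t = 3, finden wir x = 39.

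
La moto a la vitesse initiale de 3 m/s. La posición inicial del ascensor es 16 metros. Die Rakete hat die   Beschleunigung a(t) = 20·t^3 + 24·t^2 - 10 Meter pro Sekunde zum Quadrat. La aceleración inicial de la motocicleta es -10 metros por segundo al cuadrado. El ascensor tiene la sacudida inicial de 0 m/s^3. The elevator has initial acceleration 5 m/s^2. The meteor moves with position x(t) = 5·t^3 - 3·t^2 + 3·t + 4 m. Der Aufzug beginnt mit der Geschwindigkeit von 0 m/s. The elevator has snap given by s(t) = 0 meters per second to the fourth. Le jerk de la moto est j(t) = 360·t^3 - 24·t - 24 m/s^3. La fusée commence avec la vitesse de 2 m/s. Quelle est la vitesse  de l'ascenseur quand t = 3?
Pour résoudre ceci, nous devons prendre 3 intégrales de notre équation du snap s(t) = 0. En prenant ∫s(t)dt et en appliquant j(0) = 0, nous trouvons j(t) = 0. L'intégrale du jerk est l'accélération. En utilisant a(0) = 5, nous obtenons a(t) = 5. En prenant ∫a(t)dt et en appliquant v(0) = 0, nous trouvons v(t) = 5·t. En utilisant v(t) = 5·t et en substituant t = 3, nous trouvons v = 15.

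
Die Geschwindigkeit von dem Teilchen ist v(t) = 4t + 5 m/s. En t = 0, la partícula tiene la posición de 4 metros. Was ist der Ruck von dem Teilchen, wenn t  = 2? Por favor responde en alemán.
Um dies zu lösen, müssen wir 2 Ableitungen unserer Gleichung für die Geschwindigkeit v(t) = 4·t + 5 nehmen. Mit d/dt von v(t) finden wir a(t) = 4. Durch Ableiten von der Beschleunigung erhalten wir den Ruck: j(t) = 0. Aus der Gleichung für den Ruck j(t) = 0, setzen wir t = 2 ein und erhalten j = 0.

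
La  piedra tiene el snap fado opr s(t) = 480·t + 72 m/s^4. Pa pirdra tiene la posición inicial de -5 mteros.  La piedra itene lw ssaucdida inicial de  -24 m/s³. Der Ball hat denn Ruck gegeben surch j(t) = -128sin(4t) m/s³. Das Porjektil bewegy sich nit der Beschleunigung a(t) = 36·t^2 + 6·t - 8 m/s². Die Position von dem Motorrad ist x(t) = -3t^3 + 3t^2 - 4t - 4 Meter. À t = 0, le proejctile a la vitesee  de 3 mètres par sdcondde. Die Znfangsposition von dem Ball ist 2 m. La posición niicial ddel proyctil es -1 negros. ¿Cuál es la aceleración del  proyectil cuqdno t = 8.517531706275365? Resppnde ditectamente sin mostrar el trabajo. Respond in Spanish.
a(8.517531706275365) = 2654.84565946427.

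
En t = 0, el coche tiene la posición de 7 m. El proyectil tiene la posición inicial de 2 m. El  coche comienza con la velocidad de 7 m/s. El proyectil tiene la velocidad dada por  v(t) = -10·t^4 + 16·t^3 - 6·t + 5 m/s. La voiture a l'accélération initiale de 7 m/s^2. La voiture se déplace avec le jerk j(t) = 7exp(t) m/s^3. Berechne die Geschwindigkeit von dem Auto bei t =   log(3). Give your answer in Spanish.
Partiendo de la sacudida j(t) = 7·exp(t), tomamos 2 antiderivadas. Tomando ∫j(t)dt y aplicando a(0) = 7, encontramos a(t) = 7·exp(t). La antiderivada de la aceleración, con v(0) = 7, da la velocidad: v(t) = 7·exp(t). De la ecuación de la velocidad v(t) = 7·exp(t), sustituimos t = log(3) para obtener v = 21.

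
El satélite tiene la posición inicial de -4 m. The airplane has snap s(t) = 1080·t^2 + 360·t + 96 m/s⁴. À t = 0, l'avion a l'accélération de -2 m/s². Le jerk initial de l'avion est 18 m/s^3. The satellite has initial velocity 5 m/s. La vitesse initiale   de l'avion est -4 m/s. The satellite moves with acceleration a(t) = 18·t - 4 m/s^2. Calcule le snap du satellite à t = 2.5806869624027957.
Pour résoudre ceci, nous devons prendre 2 dérivées de notre équation de l'accélération a(t) = 18·t - 4. La dérivée de l'accélération donne le jerk: j(t) = 18. En dérivant le jerk, nous obtenons le snap: s(t) = 0. En utilisant s(t) = 0 et en substituant t = 2.5806869624027957, nous trouvons s = 0.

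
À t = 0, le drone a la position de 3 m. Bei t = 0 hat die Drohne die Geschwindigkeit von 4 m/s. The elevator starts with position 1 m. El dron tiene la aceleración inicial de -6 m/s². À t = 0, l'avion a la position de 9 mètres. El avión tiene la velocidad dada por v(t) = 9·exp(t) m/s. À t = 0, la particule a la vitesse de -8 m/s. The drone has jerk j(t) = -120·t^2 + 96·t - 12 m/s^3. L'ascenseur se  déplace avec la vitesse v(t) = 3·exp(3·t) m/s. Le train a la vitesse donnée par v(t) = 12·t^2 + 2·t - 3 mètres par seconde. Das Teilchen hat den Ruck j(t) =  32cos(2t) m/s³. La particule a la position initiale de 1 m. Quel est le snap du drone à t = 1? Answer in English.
To solve this, we need to take 1 derivative of our jerk equation j(t) = -120·t^2 + 96·t - 12. The derivative of jerk gives snap: s(t) = 96 - 240·t. From the given snap equation s(t) = 96 - 240·t, we substitute t = 1 to get s = -144.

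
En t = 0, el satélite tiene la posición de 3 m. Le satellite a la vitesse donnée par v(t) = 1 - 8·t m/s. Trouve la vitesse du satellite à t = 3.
De l'équation de la vitesse v(t) = 1 - 8·t, nous substituons t = 3 pour obtenir v = -23.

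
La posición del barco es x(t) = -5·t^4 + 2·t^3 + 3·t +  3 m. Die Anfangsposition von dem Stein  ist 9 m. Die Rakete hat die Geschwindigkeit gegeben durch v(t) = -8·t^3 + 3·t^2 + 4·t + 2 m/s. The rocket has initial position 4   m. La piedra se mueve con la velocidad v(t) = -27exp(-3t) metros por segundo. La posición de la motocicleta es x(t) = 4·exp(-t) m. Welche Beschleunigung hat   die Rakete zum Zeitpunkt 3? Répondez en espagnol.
Partiendo de la velocidad v(t) = -8·t^3 + 3·t^2 + 4·t + 2, tomamos 1 derivada. La derivada de la velocidad da la aceleración: a(t) = -24·t^2 + 6·t + 4. Usando a(t) = -24·t^2 + 6·t + 4 y sustituyendo t = 3, encontramos a = -194.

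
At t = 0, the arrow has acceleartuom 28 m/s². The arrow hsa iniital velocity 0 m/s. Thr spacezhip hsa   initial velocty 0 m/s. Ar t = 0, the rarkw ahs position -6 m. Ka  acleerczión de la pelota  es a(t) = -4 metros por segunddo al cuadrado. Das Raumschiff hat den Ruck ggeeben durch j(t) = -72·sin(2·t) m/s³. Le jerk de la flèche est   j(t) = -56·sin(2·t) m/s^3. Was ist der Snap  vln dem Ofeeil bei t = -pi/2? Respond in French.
En partant du jerk j(t) = -56·sin(2·t), nous prenons 1 dérivée. En prenant d/dt de j(t), nous trouvons s(t) = -112·cos(2·t). De l'équation du snap s(t) = -112·cos(2·t), nous substituons t = -pi/2 pour obtenir s = 112.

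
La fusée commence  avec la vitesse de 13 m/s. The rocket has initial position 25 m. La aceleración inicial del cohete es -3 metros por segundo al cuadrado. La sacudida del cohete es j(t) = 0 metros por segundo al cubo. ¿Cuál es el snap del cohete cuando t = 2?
Debemos derivar nuestra ecuación de la sacudida j(t) = 0 1 vez. Tomando d/dt de j(t), encontramos s(t) = 0. Tenemos el snap s(t) = 0. Sustituyendo t = 2: s(2) = 0.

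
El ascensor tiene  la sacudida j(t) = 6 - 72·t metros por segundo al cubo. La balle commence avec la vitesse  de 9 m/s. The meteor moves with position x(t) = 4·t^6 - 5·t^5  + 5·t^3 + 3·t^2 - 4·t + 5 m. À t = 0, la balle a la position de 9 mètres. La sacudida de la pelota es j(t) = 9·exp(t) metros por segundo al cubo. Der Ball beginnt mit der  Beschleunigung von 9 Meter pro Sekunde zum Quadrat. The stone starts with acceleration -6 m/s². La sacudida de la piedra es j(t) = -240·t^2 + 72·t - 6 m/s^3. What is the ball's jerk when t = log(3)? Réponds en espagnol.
Usando j(t) = 9·exp(t) y sustituyendo t = log(3), encontramos j = 27.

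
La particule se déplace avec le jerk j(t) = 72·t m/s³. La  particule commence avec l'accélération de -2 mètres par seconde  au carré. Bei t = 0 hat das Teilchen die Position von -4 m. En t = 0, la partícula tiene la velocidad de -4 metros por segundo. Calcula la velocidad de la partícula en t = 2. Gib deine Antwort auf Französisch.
En partant du jerk j(t) = 72·t, nous prenons 2 primitives. En intégrant le jerk et en utilisant la condition initiale a(0) = -2, nous obtenons a(t) = 36·t^2 - 2. En prenant ∫a(t)dt et en appliquant v(0) = -4, nous trouvons v(t) = 12·t^3 - 2·t - 4. De l'équation de la vitesse v(t) = 12·t^3 - 2·t - 4, nous substituons t = 2 pour obtenir v = 88.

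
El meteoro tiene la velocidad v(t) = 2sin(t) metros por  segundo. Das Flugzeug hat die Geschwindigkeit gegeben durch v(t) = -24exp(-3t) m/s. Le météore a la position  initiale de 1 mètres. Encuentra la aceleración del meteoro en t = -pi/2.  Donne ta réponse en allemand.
Wir müssen unsere Gleichung für die Geschwindigkeit v(t) = 2·sin(t) 1-mal ableiten. Die Ableitung von der Geschwindigkeit ergibt die Beschleunigung: a(t) = 2·cos(t). Aus der Gleichung für die Beschleunigung a(t) = 2·cos(t), setzen wir t = -pi/2 ein und erhalten a = 0.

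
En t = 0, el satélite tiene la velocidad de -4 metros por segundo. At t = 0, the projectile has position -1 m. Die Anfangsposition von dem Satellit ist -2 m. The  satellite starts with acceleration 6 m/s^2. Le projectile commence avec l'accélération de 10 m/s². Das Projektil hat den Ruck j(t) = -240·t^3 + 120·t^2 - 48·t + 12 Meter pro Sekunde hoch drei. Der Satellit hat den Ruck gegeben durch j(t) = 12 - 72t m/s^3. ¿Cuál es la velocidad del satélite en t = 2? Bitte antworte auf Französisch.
Pour résoudre ceci, nous devons prendre 2 intégrales de notre équation du jerk j(t) = 12 - 72·t. En prenant ∫j(t)dt et en appliquant a(0) = 6, nous trouvons a(t) = -36·t^2 + 12·t + 6. En prenant ∫a(t)dt et en appliquant v(0) = -4, nous trouvons v(t) = -12·t^3 + 6·t^2 + 6·t - 4. Nous avons la vitesse v(t) = -12·t^3 + 6·t^2 + 6·t - 4. En substituant t = 2: v(2) = -64.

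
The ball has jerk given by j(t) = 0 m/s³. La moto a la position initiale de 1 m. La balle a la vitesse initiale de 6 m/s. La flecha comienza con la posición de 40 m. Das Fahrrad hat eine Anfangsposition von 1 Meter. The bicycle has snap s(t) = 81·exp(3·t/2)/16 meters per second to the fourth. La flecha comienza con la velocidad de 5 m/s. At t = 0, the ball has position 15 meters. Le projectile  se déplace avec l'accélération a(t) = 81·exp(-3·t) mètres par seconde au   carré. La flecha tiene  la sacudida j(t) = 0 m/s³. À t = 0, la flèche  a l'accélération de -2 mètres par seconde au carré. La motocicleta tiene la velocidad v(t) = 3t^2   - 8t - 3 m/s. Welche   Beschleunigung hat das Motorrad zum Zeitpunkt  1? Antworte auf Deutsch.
Um dies zu lösen, müssen wir 1 Ableitung unserer Gleichung für die Geschwindigkeit v(t) = 3·t^2 - 8·t - 3 nehmen. Mit d/dt von v(t) finden wir a(t) = 6·t - 8. Wir haben die Beschleunigung a(t) = 6·t - 8. Durch Einsetzen von t = 1: a(1) = -2.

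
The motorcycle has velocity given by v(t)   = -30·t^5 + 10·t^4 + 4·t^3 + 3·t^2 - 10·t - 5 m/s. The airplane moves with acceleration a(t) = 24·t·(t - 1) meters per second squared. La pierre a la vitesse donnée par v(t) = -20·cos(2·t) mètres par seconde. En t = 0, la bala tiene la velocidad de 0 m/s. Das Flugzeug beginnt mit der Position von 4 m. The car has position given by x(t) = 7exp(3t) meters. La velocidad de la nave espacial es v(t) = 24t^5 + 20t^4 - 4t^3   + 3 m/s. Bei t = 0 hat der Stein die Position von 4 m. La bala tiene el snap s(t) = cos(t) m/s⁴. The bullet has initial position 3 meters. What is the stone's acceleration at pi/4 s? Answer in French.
Pour résoudre ceci, nous devons prendre 1 dérivée de notre équation de la vitesse v(t) = -20·cos(2·t). La dérivée de la vitesse donne l'accélération: a(t) = 40·sin(2·t). Nous avons l'accélération a(t) = 40·sin(2·t). En substituant t = pi/4: a(pi/4) = 40.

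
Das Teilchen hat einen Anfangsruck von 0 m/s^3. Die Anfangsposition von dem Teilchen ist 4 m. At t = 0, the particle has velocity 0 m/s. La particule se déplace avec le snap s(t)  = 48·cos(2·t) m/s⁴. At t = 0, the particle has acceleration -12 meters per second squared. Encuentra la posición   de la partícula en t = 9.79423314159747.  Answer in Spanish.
Partiendo del snap s(t) = 48·cos(2·t), tomamos 4 antiderivadas. Tomando ∫s(t)dt y aplicando j(0) = 0, encontramos j(t) = 24·sin(2·t). La integral de la sacudida es la aceleración. Usando a(0) = -12, obtenemos a(t) = -12·cos(2·t). La integral de la aceleración es la velocidad. Usando v(0) = 0, obtenemos v(t) = -6·sin(2·t). La antiderivada de la velocidad, con x(0) = 4, da la posición: x(t) = 3·cos(2·t) + 1. Tenemos la posición x(t) = 3·cos(2·t) + 1. Sustituyendo t = 9.79423314159747: x(9.79423314159747) = 3.21760855045401.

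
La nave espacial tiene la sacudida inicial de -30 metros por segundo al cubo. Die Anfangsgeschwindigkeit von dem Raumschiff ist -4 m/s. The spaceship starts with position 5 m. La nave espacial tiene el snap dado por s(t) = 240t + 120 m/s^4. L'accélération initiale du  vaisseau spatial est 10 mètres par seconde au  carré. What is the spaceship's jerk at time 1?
We need to integrate our snap equation s(t) = 240·t + 120 1 time. The antiderivative of snap, with j(0) = -30, gives jerk: j(t) = 120·t^2 + 120·t - 30. From the given jerk equation j(t) = 120·t^2 + 120·t - 30, we substitute t = 1 to get j = 210.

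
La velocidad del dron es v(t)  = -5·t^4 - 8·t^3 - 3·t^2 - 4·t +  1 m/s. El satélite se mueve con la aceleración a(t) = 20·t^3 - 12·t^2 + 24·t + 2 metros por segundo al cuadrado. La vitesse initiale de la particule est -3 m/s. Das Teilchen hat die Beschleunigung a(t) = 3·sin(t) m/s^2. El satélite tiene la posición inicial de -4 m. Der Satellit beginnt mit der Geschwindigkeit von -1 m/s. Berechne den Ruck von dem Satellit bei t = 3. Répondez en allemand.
Ausgehend von der Beschleunigung a(t) = 20·t^3 - 12·t^2 + 24·t + 2, nehmen wir 1 Ableitung. Mit d/dt von a(t) finden wir j(t) = 60·t^2 - 24·t + 24. Aus der Gleichung für den Ruck j(t) = 60·t^2 - 24·t + 24, setzen wir t = 3 ein und erhalten j = 492.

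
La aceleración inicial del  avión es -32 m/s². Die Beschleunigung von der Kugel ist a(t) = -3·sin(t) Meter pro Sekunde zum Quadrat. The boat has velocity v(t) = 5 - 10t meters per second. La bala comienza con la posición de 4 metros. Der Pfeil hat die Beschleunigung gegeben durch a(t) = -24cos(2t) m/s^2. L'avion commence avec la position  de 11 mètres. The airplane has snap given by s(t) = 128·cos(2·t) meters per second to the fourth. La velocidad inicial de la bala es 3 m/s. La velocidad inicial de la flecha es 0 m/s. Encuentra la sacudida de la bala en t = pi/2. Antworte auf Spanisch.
Para resolver esto, necesitamos tomar 1 derivada de nuestra ecuación de la aceleración a(t) = -3·sin(t). La derivada de la aceleración da la sacudida: j(t) = -3·cos(t). Tenemos la sacudida j(t) = -3·cos(t). Sustituyendo t = pi/2: j(pi/2) = 0.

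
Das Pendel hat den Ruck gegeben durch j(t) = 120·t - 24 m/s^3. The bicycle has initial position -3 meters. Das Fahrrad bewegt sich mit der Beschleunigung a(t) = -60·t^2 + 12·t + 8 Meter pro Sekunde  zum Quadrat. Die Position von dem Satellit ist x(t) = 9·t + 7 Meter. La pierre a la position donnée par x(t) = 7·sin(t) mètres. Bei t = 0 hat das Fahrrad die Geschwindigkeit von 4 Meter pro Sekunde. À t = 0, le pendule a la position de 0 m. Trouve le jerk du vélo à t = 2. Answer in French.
Nous devons dériver notre équation de l'accélération a(t) = -60·t^2 + 12·t + 8 1 fois. En dérivant l'accélération, nous obtenons le jerk: j(t) = 12 - 120·t. Nous avons le jerk j(t) = 12 - 120·t. En substituant t = 2: j(2) = -228.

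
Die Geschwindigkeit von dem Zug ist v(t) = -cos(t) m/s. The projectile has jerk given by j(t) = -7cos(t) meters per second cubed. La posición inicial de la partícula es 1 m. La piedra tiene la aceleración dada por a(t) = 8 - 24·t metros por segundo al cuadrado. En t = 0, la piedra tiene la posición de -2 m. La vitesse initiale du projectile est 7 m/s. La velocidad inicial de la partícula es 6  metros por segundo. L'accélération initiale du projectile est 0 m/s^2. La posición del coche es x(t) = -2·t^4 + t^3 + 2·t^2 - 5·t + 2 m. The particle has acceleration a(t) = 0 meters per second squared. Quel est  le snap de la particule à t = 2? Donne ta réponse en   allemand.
Um dies zu lösen, müssen wir 2 Ableitungen unserer Gleichung für die Beschleunigung a(t) = 0 nehmen. Durch Ableiten von der Beschleunigung erhalten wir den Ruck: j(t) = 0. Mit d/dt von j(t) finden wir s(t) = 0. Mit s(t) = 0 und Einsetzen von t = 2, finden wir s = 0.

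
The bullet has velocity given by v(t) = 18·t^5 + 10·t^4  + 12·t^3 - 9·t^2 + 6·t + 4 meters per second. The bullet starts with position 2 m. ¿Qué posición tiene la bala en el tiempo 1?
Debemos encontrar la integral de nuestra ecuación de la velocidad v(t) = 18·t^5 + 10·t^4 + 12·t^3 - 9·t^2 + 6·t + 4 1 vez. Integrando la velocidad y usando la condición inicial x(0) = 2, obtenemos x(t) = 3·t^6 + 2·t^5 + 3·t^4 - 3·t^3 + 3·t^2 + 4·t + 2. De la ecuación de la posición x(t) = 3·t^6 + 2·t^5 + 3·t^4 - 3·t^3 + 3·t^2 + 4·t + 2, sustituimos t = 1 para obtener x = 14.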